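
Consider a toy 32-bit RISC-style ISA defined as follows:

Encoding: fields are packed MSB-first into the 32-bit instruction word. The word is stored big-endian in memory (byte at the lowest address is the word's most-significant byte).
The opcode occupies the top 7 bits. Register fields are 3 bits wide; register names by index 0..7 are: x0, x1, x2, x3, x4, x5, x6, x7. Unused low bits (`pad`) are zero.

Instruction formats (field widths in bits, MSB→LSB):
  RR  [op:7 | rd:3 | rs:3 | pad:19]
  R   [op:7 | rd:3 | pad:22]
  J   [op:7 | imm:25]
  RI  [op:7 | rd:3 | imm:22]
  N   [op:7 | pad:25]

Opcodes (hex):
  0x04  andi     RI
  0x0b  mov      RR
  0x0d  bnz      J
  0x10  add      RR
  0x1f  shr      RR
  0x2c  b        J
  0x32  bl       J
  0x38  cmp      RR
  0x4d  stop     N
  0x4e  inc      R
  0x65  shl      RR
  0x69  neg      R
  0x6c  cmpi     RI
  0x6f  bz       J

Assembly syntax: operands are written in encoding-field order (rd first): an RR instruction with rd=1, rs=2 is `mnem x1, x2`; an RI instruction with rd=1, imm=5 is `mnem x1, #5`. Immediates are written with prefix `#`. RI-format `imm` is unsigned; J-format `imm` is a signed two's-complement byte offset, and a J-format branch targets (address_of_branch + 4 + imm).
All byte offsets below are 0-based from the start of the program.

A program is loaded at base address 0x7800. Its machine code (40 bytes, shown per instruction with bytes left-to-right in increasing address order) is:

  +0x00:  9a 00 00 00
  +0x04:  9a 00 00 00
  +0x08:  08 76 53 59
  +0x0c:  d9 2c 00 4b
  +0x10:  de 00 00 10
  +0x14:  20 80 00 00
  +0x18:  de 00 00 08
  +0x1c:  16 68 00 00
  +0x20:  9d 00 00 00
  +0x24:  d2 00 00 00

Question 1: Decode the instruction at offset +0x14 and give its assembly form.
add x2, x0

[14] 20 80 00 00 → 0x20800000
  top 7b → 0x10 → add [RR]
  rd: (w>>22)&0x7=0x2 → x2
  rs: (w>>19)&0x7=0x0 → x0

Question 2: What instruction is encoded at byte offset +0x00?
stop

[00] 9a 00 00 00 → 0x9a000000
  op=0x9a000000>>25=0x4d ⇒ stop (N)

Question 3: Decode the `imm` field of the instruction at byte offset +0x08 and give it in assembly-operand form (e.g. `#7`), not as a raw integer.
#3560281

@+08  big-endian(08 76 53 59) = 0x08765359
  top 7b → 0x4 → andi [RI]
  rd@[24:22]=0x1 ⇒ x1
  imm@[21:0]=0x365359 ⇒ #3560281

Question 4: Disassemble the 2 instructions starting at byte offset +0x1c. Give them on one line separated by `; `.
mov x1, x5; inc x4

[1c] 16 68 00 00 → 0x16680000
  top 7b → 0xb → mov [RR]
  [24:22] rd=1 = x1
  [21:19] rs=5 = x5
[20] 9d 00 00 00 → 0x9d000000
  top 7b → 0x4e → inc [R]
  [24:22] rd=4 = x4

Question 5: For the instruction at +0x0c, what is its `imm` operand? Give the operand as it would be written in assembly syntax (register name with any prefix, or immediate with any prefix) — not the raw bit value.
#2883659

[0c] d9 2c 00 4b → 0xd92c004b
  op=0xd92c004b>>25=0x6c ⇒ cmpi (RI)
  rd: (w>>22)&0x7=0x4 → x4
  imm: (w>>0)&0x3fffff=0x2c004b → #2883659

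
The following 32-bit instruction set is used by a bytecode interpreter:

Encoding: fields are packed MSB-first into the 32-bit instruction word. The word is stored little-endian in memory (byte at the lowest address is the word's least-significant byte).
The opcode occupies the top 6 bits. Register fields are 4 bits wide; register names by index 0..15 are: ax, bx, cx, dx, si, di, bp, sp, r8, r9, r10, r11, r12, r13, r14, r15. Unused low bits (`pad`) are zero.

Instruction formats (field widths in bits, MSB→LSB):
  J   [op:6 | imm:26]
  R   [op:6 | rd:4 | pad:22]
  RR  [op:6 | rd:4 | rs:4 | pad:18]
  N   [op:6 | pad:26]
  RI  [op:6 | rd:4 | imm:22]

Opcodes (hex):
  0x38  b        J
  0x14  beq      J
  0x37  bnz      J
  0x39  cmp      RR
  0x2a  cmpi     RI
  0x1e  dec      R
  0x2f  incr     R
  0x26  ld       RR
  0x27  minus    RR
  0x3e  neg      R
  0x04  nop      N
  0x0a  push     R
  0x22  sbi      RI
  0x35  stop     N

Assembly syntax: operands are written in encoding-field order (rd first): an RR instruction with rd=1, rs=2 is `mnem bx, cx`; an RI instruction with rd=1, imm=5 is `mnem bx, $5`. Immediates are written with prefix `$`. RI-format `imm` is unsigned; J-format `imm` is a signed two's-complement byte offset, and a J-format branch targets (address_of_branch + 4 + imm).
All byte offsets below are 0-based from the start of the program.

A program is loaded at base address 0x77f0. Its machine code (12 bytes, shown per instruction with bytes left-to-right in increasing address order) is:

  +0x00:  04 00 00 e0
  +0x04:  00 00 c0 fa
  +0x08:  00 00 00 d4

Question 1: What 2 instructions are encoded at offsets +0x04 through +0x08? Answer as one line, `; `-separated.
neg r11; stop

off 0x04: read 00 00 c0 fa as little → 0xfac00000
  top 6b → 0x3e → neg [R]
  rd: (w>>22)&0xf=0xb → r11
off 0x08: read 00 00 00 d4 as little → 0xd4000000
  top 6b → 0x35 → stop [N]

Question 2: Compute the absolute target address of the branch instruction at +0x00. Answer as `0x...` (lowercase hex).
0x77f8

off 0x00: read 04 00 00 e0 as little → 0xe0000004
  op=0xe0000004>>26=0x38 ⇒ b (J)
  imm@[25:0]=0x4 ⇒ $4
  target = base 0x77f0 + off 0x00 + 4 + imm 4 = 0x77f8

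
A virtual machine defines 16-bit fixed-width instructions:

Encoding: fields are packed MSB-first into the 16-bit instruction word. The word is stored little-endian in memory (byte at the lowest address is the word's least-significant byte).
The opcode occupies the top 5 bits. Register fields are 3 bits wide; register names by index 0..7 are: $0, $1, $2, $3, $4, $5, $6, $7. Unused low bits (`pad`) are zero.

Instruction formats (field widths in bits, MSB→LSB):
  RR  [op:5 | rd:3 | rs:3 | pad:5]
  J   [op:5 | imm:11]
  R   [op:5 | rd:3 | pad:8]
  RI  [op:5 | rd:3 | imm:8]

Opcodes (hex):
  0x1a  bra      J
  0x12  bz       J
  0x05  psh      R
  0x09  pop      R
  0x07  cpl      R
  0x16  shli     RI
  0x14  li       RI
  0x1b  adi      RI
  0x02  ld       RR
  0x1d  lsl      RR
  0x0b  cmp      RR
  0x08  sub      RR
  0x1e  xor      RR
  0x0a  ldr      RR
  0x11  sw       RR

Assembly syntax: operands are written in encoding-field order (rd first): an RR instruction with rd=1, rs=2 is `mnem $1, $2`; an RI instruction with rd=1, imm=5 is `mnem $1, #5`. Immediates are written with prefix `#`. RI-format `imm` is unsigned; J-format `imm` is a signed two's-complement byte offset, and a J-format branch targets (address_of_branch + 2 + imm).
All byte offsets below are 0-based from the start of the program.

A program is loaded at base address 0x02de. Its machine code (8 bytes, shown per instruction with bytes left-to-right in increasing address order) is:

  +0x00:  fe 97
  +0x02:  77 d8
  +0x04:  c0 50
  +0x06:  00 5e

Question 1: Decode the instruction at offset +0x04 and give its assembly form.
ldr $0, $6

off 0x04: read c0 50 as little → 0x50c0
  opcode bits[15:11]=0xa: ldr/RR
  [10:8] rd=0 = $0
  [7:5] rs=6 = $6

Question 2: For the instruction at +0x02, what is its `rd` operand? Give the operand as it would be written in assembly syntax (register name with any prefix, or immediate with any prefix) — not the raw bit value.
off 0x02: read 77 d8 as little → 0xd877
  top 5b → 0x1b → adi [RI]
  rd: (w>>8)&0x7=0x0 → $0
  imm: (w>>0)&0xff=0x77 → #119

$0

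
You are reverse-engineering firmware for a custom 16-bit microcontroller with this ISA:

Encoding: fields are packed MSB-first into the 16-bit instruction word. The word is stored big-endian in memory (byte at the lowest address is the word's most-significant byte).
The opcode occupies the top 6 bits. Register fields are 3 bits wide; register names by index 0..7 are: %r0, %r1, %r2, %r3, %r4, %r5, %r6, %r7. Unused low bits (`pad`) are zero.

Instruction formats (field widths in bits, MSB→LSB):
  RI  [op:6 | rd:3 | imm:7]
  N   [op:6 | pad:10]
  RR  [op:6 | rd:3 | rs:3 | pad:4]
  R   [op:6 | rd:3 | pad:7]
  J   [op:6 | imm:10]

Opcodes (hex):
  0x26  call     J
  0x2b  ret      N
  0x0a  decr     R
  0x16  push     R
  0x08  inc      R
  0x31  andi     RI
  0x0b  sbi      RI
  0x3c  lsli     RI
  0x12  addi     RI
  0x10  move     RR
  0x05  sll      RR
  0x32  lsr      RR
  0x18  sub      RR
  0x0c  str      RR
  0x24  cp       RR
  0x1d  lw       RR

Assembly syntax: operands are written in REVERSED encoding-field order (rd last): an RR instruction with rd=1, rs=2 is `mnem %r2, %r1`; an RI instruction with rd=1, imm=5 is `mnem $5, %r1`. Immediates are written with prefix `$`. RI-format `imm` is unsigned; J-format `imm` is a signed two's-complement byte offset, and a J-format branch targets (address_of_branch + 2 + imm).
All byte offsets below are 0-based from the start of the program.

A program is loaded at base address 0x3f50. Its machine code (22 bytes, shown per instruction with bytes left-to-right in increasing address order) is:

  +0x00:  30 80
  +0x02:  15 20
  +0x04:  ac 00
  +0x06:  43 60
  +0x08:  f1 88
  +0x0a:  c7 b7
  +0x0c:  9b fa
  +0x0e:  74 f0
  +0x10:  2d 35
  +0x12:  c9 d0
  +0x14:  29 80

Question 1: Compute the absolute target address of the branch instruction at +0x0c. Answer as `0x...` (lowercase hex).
0x3f58

@+0c  big-endian(9b fa) = 0x9bfa
  opcode bits[15:10]=0x26: call/J
  imm@[9:0]=0x3fa (s10→-6) ⇒ $-6
  target = base 0x3f50 + off 0x0c + 2 + imm -6 = 0x3f58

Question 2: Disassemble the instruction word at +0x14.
off 0x14: read 29 80 as big → 0x2980
  opcode bits[15:10]=0xa: decr/R
  rd@[9:7]=0x3 ⇒ %r3

decr %r3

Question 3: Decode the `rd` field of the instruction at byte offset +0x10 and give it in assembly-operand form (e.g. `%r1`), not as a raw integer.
+0x10: 2d 35 ⇒ word 0x2d35 (big)
  top 6b → 0xb → sbi [RI]
  rd: (w>>7)&0x7=0x2 → %r2
  imm: (w>>0)&0x7f=0x35 → $53

%r2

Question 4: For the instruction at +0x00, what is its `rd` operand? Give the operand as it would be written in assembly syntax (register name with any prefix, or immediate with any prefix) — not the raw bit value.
+0x00: 30 80 ⇒ word 0x3080 (big)
  op=0x3080>>10=0xc ⇒ str (RR)
  rd@[9:7]=0x1 ⇒ %r1
  rs@[6:4]=0x0 ⇒ %r0

%r1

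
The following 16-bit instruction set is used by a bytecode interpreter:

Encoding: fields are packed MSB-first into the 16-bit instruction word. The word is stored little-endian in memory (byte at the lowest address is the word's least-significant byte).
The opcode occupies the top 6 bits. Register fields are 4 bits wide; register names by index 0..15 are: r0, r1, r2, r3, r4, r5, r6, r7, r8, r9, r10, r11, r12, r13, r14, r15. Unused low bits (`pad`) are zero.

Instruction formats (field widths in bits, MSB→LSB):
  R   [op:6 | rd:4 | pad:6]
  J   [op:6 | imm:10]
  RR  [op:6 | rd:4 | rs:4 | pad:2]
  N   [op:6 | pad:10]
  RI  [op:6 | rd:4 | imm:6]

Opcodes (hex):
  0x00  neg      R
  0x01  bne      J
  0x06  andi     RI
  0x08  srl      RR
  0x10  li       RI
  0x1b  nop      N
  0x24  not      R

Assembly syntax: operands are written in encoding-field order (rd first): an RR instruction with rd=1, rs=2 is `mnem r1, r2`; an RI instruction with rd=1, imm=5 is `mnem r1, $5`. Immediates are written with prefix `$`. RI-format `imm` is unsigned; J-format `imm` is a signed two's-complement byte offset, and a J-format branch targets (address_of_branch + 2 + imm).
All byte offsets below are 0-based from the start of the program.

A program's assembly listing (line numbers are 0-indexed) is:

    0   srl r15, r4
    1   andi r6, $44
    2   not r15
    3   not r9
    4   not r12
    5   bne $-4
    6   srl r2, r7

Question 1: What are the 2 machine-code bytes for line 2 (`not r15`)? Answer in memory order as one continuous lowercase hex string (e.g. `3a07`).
c093

2. not fields op=0x24:6|rd=15:4|pad=0:6 → word 93c0h → c0 93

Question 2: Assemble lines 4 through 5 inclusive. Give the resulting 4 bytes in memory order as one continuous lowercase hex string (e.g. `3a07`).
line 4 (not): pack op=0x24:6|rd=12:4|pad=0:6 = 0x9300; little→ 00 93
line 5 (bne): pack op=0x1:6|imm=-4:10 = 0x07fc; little→ fc 07

0093fc07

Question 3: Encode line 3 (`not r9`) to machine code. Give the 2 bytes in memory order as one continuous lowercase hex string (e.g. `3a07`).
4092

L3: not op=0x24:6|rd=9:4|pad=0:6 ⇒ 0x9240 ⇒ little 40 92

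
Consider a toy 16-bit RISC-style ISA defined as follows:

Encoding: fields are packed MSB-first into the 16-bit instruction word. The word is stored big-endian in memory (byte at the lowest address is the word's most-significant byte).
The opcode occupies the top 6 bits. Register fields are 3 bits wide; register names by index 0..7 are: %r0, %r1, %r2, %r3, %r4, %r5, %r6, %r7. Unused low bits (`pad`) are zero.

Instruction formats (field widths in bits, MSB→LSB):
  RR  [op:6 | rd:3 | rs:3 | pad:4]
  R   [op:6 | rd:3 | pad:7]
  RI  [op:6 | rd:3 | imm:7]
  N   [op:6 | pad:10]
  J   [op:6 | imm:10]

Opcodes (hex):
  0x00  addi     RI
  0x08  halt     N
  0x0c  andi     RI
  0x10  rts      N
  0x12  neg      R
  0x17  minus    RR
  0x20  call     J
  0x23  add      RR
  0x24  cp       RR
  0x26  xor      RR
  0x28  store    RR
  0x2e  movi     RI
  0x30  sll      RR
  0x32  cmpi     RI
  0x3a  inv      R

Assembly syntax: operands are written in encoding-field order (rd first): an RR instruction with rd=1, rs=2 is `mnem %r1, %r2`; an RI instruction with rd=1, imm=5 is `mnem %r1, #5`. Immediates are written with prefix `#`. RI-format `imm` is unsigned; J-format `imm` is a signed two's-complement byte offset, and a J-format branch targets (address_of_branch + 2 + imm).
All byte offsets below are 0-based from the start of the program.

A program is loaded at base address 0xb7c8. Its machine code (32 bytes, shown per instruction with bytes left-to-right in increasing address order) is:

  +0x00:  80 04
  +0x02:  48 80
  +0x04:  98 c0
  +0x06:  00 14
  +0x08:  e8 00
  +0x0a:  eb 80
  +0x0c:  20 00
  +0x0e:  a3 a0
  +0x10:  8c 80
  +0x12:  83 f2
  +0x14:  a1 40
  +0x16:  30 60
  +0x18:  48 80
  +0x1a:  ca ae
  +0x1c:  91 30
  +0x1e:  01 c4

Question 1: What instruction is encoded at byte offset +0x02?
neg %r1

+0x02: 48 80 ⇒ word 0x4880 (big)
  opcode bits[15:10]=0x12: neg/R
  rd: (w>>7)&0x7=0x1 → %r1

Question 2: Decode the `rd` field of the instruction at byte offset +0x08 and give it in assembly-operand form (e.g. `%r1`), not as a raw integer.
off 0x08: read e8 00 as big → 0xe800
  op=0xe800>>10=0x3a ⇒ inv (R)
  [9:7] rd=0 = %r0

%r0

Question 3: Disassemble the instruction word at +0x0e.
store %r7, %r2

off 0x0e: read a3 a0 as big → 0xa3a0
  top 6b → 0x28 → store [RR]
  [9:7] rd=7 = %r7
  [6:4] rs=2 = %r2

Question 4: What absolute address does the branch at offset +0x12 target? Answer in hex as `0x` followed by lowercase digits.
[12] 83 f2 → 0x83f2
  top 6b → 0x20 → call [J]
  imm@[9:0]=0x3f2 (s10→-14) ⇒ #-14
  target = base 0xb7c8 + off 0x12 + 2 + imm -14 = 0xb7ce

0xb7ce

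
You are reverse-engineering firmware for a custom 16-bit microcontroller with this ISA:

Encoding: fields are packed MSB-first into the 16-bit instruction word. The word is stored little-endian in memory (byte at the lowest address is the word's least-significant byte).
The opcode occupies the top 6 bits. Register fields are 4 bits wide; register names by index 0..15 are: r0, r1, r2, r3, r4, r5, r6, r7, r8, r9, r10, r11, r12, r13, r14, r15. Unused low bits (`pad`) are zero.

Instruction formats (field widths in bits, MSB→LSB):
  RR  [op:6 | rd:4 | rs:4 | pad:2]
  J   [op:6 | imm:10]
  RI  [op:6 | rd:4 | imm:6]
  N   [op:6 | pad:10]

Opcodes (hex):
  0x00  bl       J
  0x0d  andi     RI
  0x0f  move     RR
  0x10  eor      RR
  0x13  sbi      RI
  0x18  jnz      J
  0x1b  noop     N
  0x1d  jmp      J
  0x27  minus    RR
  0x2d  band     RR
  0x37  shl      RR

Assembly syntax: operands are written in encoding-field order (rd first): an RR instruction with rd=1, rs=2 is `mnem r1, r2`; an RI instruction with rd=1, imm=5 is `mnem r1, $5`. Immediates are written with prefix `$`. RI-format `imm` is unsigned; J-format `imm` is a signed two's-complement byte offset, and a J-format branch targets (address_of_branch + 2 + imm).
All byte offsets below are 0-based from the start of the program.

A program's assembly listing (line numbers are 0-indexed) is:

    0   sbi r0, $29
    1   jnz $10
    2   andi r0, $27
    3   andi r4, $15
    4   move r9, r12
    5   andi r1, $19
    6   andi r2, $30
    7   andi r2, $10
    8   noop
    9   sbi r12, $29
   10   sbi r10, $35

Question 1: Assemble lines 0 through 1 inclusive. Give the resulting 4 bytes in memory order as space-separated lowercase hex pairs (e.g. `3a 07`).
L0: sbi op=0x13:6|rd=0:4|imm=29:6 ⇒ 0x4c1d ⇒ little 1d 4c
L1: jnz op=0x18:6|imm=10:10 ⇒ 0x600a ⇒ little 0a 60

1d 4c 0a 60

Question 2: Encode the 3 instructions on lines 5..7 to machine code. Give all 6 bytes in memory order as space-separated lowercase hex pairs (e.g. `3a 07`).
5. andi fields op=0xd:6|rd=1:4|imm=19:6 → word 3453h → 53 34
6. andi fields op=0xd:6|rd=2:4|imm=30:6 → word 349eh → 9e 34
7. andi fields op=0xd:6|rd=2:4|imm=10:6 → word 348ah → 8a 34

53 34 9e 34 8a 34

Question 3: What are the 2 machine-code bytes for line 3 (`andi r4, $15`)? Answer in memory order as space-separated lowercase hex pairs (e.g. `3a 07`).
0f 35

L3: andi op=0xd:6|rd=4:4|imm=15:6 ⇒ 0x350f ⇒ little 0f 35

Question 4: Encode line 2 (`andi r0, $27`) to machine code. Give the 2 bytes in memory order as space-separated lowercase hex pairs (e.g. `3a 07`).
1b 34

L2: andi op=0xd:6|rd=0:4|imm=27:6 ⇒ 0x341b ⇒ little 1b 34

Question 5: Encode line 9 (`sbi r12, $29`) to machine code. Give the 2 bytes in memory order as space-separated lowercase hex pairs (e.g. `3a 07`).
1d 4f

L9: sbi op=0x13:6|rd=12:4|imm=29:6 ⇒ 0x4f1d ⇒ little 1d 4f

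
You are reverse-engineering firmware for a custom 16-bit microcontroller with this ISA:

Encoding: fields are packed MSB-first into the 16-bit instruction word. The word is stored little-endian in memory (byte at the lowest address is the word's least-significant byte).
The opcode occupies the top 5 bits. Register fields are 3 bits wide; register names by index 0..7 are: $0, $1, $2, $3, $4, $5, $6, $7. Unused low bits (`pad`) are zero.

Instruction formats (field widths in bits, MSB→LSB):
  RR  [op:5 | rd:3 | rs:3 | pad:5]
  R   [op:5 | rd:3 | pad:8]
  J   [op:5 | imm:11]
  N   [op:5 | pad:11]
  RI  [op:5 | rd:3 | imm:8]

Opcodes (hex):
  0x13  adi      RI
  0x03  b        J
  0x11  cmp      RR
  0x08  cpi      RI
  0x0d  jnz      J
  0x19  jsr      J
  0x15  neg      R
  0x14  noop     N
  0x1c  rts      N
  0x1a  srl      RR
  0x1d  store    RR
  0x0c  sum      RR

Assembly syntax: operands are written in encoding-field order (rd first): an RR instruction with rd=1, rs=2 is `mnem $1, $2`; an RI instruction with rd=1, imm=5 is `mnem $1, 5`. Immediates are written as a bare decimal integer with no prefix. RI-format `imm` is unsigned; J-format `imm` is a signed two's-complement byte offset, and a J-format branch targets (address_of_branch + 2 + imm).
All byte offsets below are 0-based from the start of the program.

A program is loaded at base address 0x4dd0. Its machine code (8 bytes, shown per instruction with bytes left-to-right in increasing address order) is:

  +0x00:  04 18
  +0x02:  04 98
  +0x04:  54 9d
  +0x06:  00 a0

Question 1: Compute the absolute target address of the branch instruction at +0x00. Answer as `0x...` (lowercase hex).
+0x00: 04 18 ⇒ word 0x1804 (little)
  opcode bits[15:11]=0x3: b/J
  [10:0] imm=4 = 4
  target = base 0x4dd0 + off 0x00 + 2 + imm 4 = 0x4dd6

0x4dd6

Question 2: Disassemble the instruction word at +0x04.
off 0x04: read 54 9d as little → 0x9d54
  opcode bits[15:11]=0x13: adi/RI
  [10:8] rd=5 = $5
  [7:0] imm=84 = 84

adi $5, 84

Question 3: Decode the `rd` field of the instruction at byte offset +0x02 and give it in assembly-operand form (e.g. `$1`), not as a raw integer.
$0

[02] 04 98 → 0x9804
  opcode bits[15:11]=0x13: adi/RI
  rd@[10:8]=0x0 ⇒ $0
  imm@[7:0]=0x4 ⇒ 4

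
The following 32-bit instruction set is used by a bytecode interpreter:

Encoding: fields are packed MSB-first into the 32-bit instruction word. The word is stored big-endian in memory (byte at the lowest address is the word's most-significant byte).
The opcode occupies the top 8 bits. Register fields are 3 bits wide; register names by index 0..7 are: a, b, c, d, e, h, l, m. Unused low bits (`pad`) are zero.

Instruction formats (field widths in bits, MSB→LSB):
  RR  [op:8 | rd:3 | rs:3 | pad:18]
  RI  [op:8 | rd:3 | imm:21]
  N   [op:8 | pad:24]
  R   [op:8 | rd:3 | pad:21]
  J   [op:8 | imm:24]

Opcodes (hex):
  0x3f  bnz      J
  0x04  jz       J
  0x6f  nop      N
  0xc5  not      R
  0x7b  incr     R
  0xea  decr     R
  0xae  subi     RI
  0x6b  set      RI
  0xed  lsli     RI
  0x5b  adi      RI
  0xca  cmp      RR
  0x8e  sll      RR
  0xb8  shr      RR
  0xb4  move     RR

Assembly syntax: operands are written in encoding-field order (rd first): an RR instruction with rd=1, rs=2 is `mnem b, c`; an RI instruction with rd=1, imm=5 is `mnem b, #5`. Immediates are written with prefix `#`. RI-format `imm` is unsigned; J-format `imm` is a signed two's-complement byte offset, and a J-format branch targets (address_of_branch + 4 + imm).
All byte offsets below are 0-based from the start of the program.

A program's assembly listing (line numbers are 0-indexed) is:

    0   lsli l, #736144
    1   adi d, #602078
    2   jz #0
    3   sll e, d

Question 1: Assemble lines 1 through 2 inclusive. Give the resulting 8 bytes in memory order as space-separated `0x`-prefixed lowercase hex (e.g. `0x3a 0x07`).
0x5b 0x69 0x2f 0xde 0x04 0x00 0x00 0x00

L1: adi op=0x5b:8|rd=3:3|imm=602078:21 ⇒ 0x5b692fde ⇒ big 5b 69 2f de
L2: jz op=0x4:8|imm=0:24 ⇒ 0x04000000 ⇒ big 04 00 00 00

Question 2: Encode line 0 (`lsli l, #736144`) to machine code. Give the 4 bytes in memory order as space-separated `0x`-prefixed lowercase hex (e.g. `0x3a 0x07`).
L0: lsli op=0xed:8|rd=6:3|imm=736144:21 ⇒ 0xedcb3b90 ⇒ big ed cb 3b 90

0xed 0xcb 0x3b 0x90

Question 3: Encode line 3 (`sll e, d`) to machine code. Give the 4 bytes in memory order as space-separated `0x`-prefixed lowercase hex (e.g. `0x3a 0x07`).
L3: sll op=0x8e:8|rd=4:3|rs=3:3|pad=0:18 ⇒ 0x8e8c0000 ⇒ big 8e 8c 00 00

0x8e 0x8c 0x00 0x00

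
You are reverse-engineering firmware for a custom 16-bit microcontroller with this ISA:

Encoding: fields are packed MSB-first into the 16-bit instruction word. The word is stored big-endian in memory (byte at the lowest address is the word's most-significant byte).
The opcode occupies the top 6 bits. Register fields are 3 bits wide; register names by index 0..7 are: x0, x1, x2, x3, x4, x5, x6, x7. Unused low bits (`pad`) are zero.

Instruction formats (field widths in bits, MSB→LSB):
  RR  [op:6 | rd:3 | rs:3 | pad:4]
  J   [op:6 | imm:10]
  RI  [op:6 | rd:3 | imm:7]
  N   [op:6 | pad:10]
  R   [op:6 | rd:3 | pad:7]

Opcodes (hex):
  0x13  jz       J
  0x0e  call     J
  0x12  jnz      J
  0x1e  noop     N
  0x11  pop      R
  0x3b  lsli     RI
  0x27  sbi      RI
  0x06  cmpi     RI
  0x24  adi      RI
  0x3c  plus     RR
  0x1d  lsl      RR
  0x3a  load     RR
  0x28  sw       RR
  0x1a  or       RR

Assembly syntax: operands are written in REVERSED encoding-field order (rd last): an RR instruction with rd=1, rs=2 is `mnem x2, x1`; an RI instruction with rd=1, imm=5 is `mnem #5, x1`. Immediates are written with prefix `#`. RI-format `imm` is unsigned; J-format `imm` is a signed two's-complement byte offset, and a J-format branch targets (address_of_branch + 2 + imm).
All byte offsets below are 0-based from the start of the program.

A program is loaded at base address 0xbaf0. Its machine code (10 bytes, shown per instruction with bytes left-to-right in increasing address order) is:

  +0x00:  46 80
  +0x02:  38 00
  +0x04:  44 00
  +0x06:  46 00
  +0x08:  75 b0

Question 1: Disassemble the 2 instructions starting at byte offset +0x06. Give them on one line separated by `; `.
+0x06: 46 00 ⇒ word 0x4600 (big)
  opcode bits[15:10]=0x11: pop/R
  rd@[9:7]=0x4 ⇒ x4
+0x08: 75 b0 ⇒ word 0x75b0 (big)
  opcode bits[15:10]=0x1d: lsl/RR
  rd@[9:7]=0x3 ⇒ x3
  rs@[6:4]=0x3 ⇒ x3

pop x4; lsl x3, x3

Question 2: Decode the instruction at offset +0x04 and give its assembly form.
+0x04: 44 00 ⇒ word 0x4400 (big)
  op=0x4400>>10=0x11 ⇒ pop (R)
  rd@[9:7]=0x0 ⇒ x0

pop x0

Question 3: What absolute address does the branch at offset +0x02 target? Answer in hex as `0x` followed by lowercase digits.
+0x02: 38 00 ⇒ word 0x3800 (big)
  top 6b → 0xe → call [J]
  imm: (w>>0)&0x3ff=0x0 → #0
  target = base 0xbaf0 + off 0x02 + 2 + imm 0 = 0xbaf4

0xbaf4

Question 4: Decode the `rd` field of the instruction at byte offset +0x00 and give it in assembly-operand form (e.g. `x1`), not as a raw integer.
[00] 46 80 → 0x4680
  opcode bits[15:10]=0x11: pop/R
  [9:7] rd=5 = x5

x5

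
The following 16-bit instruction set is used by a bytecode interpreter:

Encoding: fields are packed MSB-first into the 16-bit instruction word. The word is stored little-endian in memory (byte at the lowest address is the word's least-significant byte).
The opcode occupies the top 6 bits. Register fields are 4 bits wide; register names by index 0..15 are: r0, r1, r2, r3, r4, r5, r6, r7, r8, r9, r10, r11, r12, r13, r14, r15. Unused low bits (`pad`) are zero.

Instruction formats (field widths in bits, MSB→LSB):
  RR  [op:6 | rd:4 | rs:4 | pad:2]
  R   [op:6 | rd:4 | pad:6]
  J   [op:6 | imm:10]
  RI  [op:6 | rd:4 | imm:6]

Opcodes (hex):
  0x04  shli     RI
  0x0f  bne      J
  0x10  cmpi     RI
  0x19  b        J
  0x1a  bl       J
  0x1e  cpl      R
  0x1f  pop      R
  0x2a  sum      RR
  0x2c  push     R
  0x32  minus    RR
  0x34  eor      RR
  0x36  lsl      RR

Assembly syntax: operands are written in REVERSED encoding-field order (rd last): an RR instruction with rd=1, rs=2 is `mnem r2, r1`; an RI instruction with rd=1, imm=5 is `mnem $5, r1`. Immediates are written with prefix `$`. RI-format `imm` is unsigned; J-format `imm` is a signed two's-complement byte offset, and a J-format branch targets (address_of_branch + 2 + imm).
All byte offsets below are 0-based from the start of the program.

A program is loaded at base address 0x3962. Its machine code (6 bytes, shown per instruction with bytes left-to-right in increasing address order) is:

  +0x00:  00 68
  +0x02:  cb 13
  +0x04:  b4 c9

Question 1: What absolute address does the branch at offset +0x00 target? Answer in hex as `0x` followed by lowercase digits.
0x3964

@+00  little-endian(00 68) = 0x6800
  opcode bits[15:10]=0x1a: bl/J
  imm@[9:0]=0x0 ⇒ $0
  target = base 0x3962 + off 0x00 + 2 + imm 0 = 0x3964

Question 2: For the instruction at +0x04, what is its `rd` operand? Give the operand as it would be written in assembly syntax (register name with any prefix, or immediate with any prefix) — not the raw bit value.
[04] b4 c9 → 0xc9b4
  op=0xc9b4>>10=0x32 ⇒ minus (RR)
  [9:6] rd=6 = r6
  [5:2] rs=13 = r13

r6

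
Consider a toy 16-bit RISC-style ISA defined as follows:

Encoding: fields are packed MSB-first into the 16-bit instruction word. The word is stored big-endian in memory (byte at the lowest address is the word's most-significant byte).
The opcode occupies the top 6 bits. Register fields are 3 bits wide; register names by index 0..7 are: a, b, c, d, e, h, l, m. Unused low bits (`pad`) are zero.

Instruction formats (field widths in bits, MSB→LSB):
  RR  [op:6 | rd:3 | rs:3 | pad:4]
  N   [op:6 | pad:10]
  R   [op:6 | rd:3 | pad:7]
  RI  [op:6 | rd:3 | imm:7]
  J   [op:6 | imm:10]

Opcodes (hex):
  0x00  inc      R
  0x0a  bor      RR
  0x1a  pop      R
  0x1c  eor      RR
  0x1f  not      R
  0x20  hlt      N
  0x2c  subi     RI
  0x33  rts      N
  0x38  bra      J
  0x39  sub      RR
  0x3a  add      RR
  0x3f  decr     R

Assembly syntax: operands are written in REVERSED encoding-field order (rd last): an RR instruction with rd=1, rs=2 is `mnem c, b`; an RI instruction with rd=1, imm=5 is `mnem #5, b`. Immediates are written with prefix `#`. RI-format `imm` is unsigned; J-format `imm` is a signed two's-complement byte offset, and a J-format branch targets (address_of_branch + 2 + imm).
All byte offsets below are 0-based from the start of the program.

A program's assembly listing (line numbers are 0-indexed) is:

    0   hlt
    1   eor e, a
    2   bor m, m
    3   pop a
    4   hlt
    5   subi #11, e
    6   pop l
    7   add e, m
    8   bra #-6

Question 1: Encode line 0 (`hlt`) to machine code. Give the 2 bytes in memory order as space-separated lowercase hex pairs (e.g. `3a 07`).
0. hlt fields op=0x20:6|pad=0:10 → word 8000h → 80 00

80 00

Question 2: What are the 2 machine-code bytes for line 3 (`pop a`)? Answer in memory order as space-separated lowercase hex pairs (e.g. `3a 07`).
68 00

L3: pop op=0x1a:6|rd=0:3|pad=0:7 ⇒ 0x6800 ⇒ big 68 00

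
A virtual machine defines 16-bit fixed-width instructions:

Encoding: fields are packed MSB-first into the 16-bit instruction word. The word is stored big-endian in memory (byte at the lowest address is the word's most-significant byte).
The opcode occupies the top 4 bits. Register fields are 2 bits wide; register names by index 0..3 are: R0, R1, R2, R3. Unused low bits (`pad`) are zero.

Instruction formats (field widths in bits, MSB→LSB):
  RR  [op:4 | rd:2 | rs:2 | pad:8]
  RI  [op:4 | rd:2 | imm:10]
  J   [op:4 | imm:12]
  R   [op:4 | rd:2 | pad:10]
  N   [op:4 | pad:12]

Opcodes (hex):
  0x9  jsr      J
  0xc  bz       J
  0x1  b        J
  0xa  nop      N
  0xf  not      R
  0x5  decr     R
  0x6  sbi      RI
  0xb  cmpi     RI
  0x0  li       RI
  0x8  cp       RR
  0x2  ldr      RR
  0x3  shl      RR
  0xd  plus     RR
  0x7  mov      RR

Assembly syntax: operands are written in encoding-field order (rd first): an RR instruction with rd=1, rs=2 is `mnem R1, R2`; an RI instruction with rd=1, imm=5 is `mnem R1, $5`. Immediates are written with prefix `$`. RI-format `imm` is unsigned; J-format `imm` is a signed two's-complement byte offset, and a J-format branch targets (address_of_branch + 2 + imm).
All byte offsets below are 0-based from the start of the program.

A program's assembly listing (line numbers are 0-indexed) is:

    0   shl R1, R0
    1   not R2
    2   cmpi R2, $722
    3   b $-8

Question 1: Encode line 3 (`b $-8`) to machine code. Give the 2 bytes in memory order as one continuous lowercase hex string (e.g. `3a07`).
1ff8

3. b fields op=0x1:4|imm=-8:12 → word 1ff8h → 1f f8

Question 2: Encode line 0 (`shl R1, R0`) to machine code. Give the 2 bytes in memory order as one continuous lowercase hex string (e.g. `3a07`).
line 0 (shl): pack op=0x3:4|rd=1:2|rs=0:2|pad=0:8 = 0x3400; big→ 34 00

3400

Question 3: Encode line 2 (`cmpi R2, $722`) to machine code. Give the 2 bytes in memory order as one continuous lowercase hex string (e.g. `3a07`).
bad2

line 2 (cmpi): pack op=0xb:4|rd=2:2|imm=722:10 = 0xbad2; big→ ba d2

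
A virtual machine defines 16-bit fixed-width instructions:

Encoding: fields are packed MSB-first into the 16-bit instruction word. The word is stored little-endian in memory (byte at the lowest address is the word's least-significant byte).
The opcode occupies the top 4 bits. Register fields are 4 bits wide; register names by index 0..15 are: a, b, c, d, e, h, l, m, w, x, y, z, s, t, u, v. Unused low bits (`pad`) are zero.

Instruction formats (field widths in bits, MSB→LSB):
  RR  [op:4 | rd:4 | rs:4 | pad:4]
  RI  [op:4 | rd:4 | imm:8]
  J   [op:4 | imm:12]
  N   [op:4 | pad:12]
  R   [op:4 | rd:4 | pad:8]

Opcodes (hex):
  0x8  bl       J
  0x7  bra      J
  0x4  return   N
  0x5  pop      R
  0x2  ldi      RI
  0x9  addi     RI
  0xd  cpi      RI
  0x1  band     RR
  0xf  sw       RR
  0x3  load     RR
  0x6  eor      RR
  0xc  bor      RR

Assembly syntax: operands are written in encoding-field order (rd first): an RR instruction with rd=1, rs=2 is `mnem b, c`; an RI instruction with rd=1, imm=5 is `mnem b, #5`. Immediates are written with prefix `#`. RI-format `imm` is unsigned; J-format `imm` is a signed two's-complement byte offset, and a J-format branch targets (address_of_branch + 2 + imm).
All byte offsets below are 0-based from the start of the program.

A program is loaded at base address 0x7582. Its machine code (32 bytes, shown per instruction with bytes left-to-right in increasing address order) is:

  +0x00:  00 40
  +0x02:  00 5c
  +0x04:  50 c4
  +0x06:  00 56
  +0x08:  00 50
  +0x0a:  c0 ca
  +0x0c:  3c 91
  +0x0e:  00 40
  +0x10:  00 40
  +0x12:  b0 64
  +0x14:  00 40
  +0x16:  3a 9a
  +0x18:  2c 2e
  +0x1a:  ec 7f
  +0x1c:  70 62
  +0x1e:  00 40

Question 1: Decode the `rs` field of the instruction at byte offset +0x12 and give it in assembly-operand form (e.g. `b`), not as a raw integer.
z

[12] b0 64 → 0x64b0
  opcode bits[15:12]=0x6: eor/RR
  rd: (w>>8)&0xf=0x4 → e
  rs: (w>>4)&0xf=0xb → z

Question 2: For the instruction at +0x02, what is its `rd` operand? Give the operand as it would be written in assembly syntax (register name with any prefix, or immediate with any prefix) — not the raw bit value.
s

[02] 00 5c → 0x5c00
  op=0x5c00>>12=0x5 ⇒ pop (R)
  rd: (w>>8)&0xf=0xc → s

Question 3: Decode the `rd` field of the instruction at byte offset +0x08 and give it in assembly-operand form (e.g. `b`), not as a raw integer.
@+08  little-endian(00 50) = 0x5000
  top 4b → 0x5 → pop [R]
  [11:8] rd=0 = a

a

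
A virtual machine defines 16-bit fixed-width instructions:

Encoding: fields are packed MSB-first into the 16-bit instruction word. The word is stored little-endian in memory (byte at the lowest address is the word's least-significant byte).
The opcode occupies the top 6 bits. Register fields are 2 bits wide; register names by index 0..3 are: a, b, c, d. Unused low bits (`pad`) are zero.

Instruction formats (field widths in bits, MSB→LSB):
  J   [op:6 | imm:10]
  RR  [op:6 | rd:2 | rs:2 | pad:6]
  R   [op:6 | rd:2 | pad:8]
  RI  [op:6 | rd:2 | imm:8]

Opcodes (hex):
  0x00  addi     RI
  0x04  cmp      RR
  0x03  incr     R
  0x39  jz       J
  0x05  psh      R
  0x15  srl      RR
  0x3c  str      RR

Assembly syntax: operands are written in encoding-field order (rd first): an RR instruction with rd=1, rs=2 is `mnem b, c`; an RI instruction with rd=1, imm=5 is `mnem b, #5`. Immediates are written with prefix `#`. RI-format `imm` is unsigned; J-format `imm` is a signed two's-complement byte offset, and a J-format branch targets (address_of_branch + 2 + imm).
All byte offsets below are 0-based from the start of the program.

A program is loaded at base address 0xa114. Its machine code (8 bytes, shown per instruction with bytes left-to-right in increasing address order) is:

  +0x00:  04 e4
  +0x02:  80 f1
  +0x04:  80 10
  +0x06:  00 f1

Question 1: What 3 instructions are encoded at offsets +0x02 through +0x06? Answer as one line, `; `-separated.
str b, c; cmp a, c; str b, a

@+02  little-endian(80 f1) = 0xf180
  op=0xf180>>10=0x3c ⇒ str (RR)
  rd: (w>>8)&0x3=0x1 → b
  rs: (w>>6)&0x3=0x2 → c
@+04  little-endian(80 10) = 0x1080
  op=0x1080>>10=0x4 ⇒ cmp (RR)
  rd: (w>>8)&0x3=0x0 → a
  rs: (w>>6)&0x3=0x2 → c
@+06  little-endian(00 f1) = 0xf100
  op=0xf100>>10=0x3c ⇒ str (RR)
  rd: (w>>8)&0x3=0x1 → b
  rs: (w>>6)&0x3=0x0 → a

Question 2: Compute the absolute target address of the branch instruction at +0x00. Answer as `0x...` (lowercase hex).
off 0x00: read 04 e4 as little → 0xe404
  top 6b → 0x39 → jz [J]
  imm: (w>>0)&0x3ff=0x4 → #4
  target = base 0xa114 + off 0x00 + 2 + imm 4 = 0xa11a

0xa11a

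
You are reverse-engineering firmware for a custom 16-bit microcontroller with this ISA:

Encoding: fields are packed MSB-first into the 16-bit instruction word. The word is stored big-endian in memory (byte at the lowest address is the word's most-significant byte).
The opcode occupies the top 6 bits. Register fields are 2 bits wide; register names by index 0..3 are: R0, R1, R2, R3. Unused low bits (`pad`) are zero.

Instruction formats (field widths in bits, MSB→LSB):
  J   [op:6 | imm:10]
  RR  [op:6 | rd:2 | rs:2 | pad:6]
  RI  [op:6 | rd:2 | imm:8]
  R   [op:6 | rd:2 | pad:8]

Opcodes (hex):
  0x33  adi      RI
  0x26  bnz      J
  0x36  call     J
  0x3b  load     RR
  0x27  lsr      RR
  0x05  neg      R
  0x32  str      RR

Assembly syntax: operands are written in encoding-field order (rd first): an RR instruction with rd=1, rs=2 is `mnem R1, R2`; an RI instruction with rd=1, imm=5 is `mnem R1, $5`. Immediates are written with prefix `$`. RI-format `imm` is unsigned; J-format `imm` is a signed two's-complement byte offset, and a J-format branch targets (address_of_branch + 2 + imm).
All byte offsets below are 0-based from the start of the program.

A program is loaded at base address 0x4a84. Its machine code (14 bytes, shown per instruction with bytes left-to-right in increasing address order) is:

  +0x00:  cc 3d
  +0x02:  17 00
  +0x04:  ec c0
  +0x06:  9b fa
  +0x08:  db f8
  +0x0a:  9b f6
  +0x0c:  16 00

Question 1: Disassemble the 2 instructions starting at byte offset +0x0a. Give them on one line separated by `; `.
bnz $-10; neg R2

@+0a  big-endian(9b f6) = 0x9bf6
  op=0x9bf6>>10=0x26 ⇒ bnz (J)
  imm: (w>>0)&0x3ff=0x3f6 (s10→-10) → $-10
@+0c  big-endian(16 00) = 0x1600
  op=0x1600>>10=0x5 ⇒ neg (R)
  rd: (w>>8)&0x3=0x2 → R2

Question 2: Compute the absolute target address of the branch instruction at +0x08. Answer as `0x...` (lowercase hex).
0x4a86

+0x08: db f8 ⇒ word 0xdbf8 (big)
  opcode bits[15:10]=0x36: call/J
  [9:0] imm=1016 (s10→-8) = $-8
  target = base 0x4a84 + off 0x08 + 2 + imm -8 = 0x4a86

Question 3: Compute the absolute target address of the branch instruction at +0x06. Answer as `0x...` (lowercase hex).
0x4a86

off 0x06: read 9b fa as big → 0x9bfa
  op=0x9bfa>>10=0x26 ⇒ bnz (J)
  imm@[9:0]=0x3fa (s10→-6) ⇒ $-6
  target = base 0x4a84 + off 0x06 + 2 + imm -6 = 0x4a86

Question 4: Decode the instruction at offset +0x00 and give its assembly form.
+0x00: cc 3d ⇒ word 0xcc3d (big)
  opcode bits[15:10]=0x33: adi/RI
  [9:8] rd=0 = R0
  [7:0] imm=61 = $61

adi R0, $61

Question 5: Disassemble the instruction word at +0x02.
[02] 17 00 → 0x1700
  opcode bits[15:10]=0x5: neg/R
  rd@[9:8]=0x3 ⇒ R3

neg R3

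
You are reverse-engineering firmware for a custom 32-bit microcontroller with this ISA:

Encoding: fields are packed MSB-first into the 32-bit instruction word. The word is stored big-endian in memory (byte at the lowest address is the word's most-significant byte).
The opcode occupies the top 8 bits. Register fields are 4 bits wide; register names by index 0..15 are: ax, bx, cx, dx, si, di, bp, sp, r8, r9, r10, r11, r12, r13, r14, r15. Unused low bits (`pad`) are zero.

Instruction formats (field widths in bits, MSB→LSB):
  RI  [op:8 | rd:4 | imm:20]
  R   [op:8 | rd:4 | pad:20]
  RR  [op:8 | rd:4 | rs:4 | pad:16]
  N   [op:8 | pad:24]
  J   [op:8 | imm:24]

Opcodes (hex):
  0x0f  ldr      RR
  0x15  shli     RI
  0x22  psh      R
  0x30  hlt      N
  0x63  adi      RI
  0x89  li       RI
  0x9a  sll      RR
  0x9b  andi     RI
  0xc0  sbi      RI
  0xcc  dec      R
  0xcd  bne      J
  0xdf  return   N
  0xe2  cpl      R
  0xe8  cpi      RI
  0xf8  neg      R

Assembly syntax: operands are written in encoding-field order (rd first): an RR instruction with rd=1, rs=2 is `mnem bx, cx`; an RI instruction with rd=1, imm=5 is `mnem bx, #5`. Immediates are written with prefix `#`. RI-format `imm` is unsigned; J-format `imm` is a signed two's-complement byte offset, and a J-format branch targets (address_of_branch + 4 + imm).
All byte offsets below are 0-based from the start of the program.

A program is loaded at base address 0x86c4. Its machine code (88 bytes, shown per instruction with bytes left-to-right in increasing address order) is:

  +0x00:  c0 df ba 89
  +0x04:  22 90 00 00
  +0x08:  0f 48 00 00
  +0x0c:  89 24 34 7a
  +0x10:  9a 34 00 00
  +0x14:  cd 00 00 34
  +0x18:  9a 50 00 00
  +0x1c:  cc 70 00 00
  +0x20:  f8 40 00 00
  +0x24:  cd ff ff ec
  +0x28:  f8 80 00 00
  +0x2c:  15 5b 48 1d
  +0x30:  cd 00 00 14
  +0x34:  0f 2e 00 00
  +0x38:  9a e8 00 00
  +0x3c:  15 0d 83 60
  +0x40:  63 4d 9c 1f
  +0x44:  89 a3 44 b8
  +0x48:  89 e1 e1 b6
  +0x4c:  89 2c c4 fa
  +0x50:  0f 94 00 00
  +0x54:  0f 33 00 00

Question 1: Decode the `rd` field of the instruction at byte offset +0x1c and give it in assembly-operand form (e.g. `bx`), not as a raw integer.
+0x1c: cc 70 00 00 ⇒ word 0xcc700000 (big)
  top 8b → 0xcc → dec [R]
  rd: (w>>20)&0xf=0x7 → sp

sp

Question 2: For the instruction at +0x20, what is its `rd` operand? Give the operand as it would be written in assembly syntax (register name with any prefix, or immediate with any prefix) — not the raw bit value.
[20] f8 40 00 00 → 0xf8400000
  op=0xf8400000>>24=0xf8 ⇒ neg (R)
  rd: (w>>20)&0xf=0x4 → si

si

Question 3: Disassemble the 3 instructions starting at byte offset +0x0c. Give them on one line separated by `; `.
li cx, #275578; sll dx, si; bne #52

+0x0c: 89 24 34 7a ⇒ word 0x8924347a (big)
  top 8b → 0x89 → li [RI]
  rd@[23:20]=0x2 ⇒ cx
  imm@[19:0]=0x4347a ⇒ #275578
+0x10: 9a 34 00 00 ⇒ word 0x9a340000 (big)
  top 8b → 0x9a → sll [RR]
  rd@[23:20]=0x3 ⇒ dx
  rs@[19:16]=0x4 ⇒ si
+0x14: cd 00 00 34 ⇒ word 0xcd000034 (big)
  top 8b → 0xcd → bne [J]
  imm@[23:0]=0x34 ⇒ #52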